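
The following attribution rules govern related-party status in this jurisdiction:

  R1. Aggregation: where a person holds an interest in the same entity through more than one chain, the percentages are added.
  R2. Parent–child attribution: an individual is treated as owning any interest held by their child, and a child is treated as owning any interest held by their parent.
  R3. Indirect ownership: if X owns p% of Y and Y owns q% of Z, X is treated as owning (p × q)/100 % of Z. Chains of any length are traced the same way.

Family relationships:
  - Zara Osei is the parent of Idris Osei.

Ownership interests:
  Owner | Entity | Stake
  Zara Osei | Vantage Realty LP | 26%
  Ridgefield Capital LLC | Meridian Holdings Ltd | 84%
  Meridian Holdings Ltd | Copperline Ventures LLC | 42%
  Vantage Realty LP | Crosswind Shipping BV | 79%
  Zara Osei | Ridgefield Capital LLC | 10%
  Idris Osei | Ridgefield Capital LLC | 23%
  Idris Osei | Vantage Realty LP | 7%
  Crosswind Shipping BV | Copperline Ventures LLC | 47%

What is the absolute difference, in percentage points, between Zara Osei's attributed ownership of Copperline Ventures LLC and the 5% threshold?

By parent–child attribution (R2), Zara Osei is treated as also owning Idris Osei's interest in Vantage Realty LP, giving 26% + 7% = 33%.
By parent–child attribution (R2), Zara Osei is treated as also owning Idris Osei's interest in Ridgefield Capital LLC, giving 10% + 23% = 33%.
Chain via Vantage Realty LP → Crosswind Shipping BV (R3): 33% × 79% × 47% = 12.2529% of Copperline Ventures LLC.
Chain via Ridgefield Capital LLC → Meridian Holdings Ltd (R3): 33% × 84% × 42% = 11.6424% of Copperline Ventures LLC.
Aggregating (R1): 12.2529% + 11.6424% = 23.8953%.
23.8953% exceeds the 5% threshold by 18.8953 percentage points.

18.8953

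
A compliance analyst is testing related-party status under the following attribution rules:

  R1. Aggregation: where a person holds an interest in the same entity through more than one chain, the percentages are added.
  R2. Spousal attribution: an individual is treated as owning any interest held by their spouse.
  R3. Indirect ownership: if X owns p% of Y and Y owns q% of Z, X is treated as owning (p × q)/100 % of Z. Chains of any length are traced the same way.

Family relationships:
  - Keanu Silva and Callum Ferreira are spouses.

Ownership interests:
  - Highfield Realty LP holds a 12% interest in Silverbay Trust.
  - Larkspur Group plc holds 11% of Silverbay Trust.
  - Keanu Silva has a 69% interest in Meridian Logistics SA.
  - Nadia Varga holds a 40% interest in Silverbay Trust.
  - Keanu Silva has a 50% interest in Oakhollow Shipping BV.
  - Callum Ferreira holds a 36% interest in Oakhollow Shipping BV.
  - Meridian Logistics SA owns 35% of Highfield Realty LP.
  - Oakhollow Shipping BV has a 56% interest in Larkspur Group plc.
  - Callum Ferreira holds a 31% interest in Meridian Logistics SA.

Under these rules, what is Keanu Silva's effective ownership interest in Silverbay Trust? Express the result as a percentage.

9.4976%

By spousal attribution (R2), Keanu Silva is treated as also owning Callum Ferreira's interest in Oakhollow Shipping BV, giving 50% + 36% = 86%.
By spousal attribution (R2), Keanu Silva is treated as also owning Callum Ferreira's interest in Meridian Logistics SA, giving 69% + 31% = 100%.
Chain via Oakhollow Shipping BV → Larkspur Group plc (R3): 86% × 56% × 11% = 5.2976% of Silverbay Trust.
Chain via Meridian Logistics SA → Highfield Realty LP (R3): 100% × 35% × 12% = 4.2% of Silverbay Trust.
Aggregating (R1): 5.2976% + 4.2% = 9.4976%.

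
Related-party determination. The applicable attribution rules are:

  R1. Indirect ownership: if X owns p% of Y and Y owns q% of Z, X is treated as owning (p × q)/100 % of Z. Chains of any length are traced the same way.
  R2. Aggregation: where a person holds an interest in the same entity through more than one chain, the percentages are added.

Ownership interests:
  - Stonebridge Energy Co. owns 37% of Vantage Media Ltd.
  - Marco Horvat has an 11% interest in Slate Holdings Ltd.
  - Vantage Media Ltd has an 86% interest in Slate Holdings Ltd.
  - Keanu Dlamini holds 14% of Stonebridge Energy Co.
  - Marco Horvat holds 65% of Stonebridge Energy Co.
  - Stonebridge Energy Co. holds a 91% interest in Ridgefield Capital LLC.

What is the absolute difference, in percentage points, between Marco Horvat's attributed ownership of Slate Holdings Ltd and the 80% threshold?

48.317

Chain via Stonebridge Energy Co. → Vantage Media Ltd (R1): 65% × 37% × 86% = 20.683% of Slate Holdings Ltd.
Direct interest in Slate Holdings Ltd: 11%.
Aggregating (R2): 20.683% + 11% = 31.683%.
31.683% falls short of the 80% threshold by 48.317 percentage points.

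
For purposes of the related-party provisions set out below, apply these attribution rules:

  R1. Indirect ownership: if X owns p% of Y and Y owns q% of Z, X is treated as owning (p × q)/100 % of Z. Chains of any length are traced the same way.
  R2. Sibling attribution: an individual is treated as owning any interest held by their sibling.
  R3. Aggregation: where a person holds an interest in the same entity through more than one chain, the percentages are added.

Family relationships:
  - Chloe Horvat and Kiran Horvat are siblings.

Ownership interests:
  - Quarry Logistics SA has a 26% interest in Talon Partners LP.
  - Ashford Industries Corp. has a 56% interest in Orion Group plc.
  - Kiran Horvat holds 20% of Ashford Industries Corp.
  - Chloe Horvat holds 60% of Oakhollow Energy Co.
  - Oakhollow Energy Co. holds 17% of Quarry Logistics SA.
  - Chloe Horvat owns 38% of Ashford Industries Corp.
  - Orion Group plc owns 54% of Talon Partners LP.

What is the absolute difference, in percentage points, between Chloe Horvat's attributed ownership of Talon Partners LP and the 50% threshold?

By sibling attribution (R2), Chloe Horvat is treated as also owning Kiran Horvat's interest in Ashford Industries Corp, giving 38% + 20% = 58%.
Chain via Oakhollow Energy Co. → Quarry Logistics SA (R1): 60% × 17% × 26% = 2.652% of Talon Partners LP.
Chain via Ashford Industries Corp. → Orion Group plc (R1): 58% × 56% × 54% = 17.5392% of Talon Partners LP.
Aggregating (R3): 2.652% + 17.5392% = 20.1912%.
20.1912% falls short of the 50% threshold by 29.8088 percentage points.

29.8088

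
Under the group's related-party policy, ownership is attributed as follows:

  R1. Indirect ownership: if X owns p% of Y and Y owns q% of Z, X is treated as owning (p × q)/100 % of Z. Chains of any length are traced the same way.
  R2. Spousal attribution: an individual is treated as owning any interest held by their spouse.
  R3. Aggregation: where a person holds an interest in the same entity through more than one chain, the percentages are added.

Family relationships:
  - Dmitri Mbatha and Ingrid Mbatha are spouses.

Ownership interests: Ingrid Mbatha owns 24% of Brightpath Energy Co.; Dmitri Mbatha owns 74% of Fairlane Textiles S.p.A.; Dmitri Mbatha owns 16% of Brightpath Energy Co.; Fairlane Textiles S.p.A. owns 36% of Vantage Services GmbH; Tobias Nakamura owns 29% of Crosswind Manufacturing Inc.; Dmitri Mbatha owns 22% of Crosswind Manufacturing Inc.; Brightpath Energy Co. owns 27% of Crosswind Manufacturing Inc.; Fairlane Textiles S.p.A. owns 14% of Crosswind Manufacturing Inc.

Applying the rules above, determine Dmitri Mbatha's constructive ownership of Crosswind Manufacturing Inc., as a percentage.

43.16%

By spousal attribution (R2), Dmitri Mbatha is treated as also owning Ingrid Mbatha's interest in Brightpath Energy Co, giving 16% + 24% = 40%.
Chain via Brightpath Energy Co. (R1): 40% × 27% = 10.8% of Crosswind Manufacturing Inc.
Chain via Fairlane Textiles S.p.A. (R1): 74% × 14% = 10.36% of Crosswind Manufacturing Inc.
Direct interest in Crosswind Manufacturing Inc: 22%.
Aggregating (R3): 10.8% + 10.36% + 22% = 43.16%.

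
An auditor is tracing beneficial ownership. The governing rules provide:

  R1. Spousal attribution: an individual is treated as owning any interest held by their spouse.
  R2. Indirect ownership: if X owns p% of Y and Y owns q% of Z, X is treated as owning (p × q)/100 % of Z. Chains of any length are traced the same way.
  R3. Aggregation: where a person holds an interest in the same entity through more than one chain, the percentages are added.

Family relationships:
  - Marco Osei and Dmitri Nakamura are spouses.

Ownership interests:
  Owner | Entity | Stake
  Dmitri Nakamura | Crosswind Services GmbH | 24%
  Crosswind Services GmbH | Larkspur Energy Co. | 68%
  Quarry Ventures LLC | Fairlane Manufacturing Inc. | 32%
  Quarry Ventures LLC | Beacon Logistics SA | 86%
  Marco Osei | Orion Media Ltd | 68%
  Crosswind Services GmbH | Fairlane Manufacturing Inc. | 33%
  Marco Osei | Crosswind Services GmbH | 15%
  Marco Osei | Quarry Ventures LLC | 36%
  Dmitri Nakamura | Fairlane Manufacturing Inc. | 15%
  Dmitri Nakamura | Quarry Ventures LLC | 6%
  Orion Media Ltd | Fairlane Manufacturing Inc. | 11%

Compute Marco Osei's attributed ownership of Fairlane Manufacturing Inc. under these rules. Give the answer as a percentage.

By spousal attribution (R1), Marco Osei is treated as also owning Dmitri Nakamura's interest in Crosswind Services GmbH, giving 15% + 24% = 39%.
By spousal attribution (R1), Marco Osei is treated as also owning Dmitri Nakamura's interest in Quarry Ventures LLC, giving 36% + 6% = 42%.
By spousal attribution (R1), Marco Osei is treated as owning Dmitri Nakamura's 15% interest in Fairlane Manufacturing Inc.
Chain via Crosswind Services GmbH (R2): 39% × 33% = 12.87% of Fairlane Manufacturing Inc.
Chain via Orion Media Ltd (R2): 68% × 11% = 7.48% of Fairlane Manufacturing Inc.
Chain via Quarry Ventures LLC (R2): 42% × 32% = 13.44% of Fairlane Manufacturing Inc.
Direct interest in Fairlane Manufacturing Inc: 15%.
Aggregating (R3): 12.87% + 7.48% + 13.44% + 15% = 48.79%.

48.79%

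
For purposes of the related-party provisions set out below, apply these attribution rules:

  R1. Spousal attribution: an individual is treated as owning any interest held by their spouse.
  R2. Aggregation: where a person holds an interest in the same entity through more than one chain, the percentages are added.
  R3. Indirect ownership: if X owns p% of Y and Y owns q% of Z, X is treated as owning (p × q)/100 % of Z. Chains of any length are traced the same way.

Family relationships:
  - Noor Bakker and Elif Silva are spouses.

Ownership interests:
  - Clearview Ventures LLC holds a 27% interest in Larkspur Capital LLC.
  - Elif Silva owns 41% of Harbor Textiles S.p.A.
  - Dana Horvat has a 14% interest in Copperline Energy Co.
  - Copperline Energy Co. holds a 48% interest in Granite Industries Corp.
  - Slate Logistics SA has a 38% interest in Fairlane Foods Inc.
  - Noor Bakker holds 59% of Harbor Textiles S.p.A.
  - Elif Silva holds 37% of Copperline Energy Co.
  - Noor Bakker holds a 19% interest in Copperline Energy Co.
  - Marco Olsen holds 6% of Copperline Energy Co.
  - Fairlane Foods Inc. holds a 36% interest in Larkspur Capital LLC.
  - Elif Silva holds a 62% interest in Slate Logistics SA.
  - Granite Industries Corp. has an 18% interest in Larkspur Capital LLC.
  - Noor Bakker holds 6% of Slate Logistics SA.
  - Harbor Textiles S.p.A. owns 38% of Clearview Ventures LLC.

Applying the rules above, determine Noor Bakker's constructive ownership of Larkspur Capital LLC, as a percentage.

24.4008%

By spousal attribution (R1), Noor Bakker is treated as also owning Elif Silva's interest in Harbor Textiles S.p.A, giving 59% + 41% = 100%.
By spousal attribution (R1), Noor Bakker is treated as also owning Elif Silva's interest in Copperline Energy Co, giving 19% + 37% = 56%.
By spousal attribution (R1), Noor Bakker is treated as also owning Elif Silva's interest in Slate Logistics SA, giving 6% + 62% = 68%.
Chain via Harbor Textiles S.p.A. → Clearview Ventures LLC (R3): 100% × 38% × 27% = 10.26% of Larkspur Capital LLC.
Chain via Copperline Energy Co. → Granite Industries Corp. (R3): 56% × 48% × 18% = 4.8384% of Larkspur Capital LLC.
Chain via Slate Logistics SA → Fairlane Foods Inc. (R3): 68% × 38% × 36% = 9.3024% of Larkspur Capital LLC.
Aggregating (R2): 10.26% + 4.8384% + 9.3024% = 24.4008%.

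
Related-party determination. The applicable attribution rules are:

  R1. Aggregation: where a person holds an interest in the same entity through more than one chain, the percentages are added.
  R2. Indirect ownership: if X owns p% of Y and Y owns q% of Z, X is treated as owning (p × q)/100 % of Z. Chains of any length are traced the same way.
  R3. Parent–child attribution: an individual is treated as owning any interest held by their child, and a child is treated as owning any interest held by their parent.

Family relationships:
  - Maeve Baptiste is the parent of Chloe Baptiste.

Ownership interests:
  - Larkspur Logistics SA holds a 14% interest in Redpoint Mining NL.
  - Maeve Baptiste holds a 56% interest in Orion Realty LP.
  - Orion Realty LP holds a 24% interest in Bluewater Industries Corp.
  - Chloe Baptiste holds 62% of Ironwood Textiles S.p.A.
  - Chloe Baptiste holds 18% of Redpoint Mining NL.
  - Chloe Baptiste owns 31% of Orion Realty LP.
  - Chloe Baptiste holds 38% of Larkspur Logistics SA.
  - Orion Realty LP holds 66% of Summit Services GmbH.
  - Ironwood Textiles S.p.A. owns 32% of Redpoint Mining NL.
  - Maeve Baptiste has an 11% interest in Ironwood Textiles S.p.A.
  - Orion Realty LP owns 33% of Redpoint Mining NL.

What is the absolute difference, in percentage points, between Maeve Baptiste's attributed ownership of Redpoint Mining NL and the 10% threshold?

By parent–child attribution (R3), Maeve Baptiste is treated as also owning Chloe Baptiste's interest in Ironwood Textiles S.p.A, giving 11% + 62% = 73%.
By parent–child attribution (R3), Maeve Baptiste is treated as also owning Chloe Baptiste's interest in Orion Realty LP, giving 56% + 31% = 87%.
By parent–child attribution (R3), Maeve Baptiste is treated as owning Chloe Baptiste's 38% interest in Larkspur Logistics SA.
By parent–child attribution (R3), Maeve Baptiste is treated as owning Chloe Baptiste's 18% interest in Redpoint Mining NL.
Chain via Ironwood Textiles S.p.A. (R2): 73% × 32% = 23.36% of Redpoint Mining NL.
Chain via Orion Realty LP (R2): 87% × 33% = 28.71% of Redpoint Mining NL.
Chain via Larkspur Logistics SA (R2): 38% × 14% = 5.32% of Redpoint Mining NL.
Direct interest in Redpoint Mining NL: 18%.
Aggregating (R1): 23.36% + 28.71% + 5.32% + 18% = 75.39%.
75.39% exceeds the 10% threshold by 65.39 percentage points.

65.39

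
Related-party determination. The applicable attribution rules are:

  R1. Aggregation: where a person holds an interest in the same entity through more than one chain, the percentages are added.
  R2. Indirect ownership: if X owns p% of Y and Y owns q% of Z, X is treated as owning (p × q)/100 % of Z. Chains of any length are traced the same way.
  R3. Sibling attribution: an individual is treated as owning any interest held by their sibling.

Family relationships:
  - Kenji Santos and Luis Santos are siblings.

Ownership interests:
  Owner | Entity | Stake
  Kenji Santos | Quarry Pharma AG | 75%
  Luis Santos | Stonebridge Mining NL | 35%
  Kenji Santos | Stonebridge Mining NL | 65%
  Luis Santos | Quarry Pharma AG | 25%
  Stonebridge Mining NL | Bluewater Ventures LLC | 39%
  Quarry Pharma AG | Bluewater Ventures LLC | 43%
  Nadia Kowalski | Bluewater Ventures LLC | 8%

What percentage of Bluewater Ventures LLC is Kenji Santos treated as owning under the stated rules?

82%

By sibling attribution (R3), Kenji Santos is treated as also owning Luis Santos's interest in Stonebridge Mining NL, giving 65% + 35% = 100%.
By sibling attribution (R3), Kenji Santos is treated as also owning Luis Santos's interest in Quarry Pharma AG, giving 75% + 25% = 100%.
Chain via Stonebridge Mining NL (R2): 100% × 39% = 39% of Bluewater Ventures LLC.
Chain via Quarry Pharma AG (R2): 100% × 43% = 43% of Bluewater Ventures LLC.
Aggregating (R1): 39% + 43% = 82%.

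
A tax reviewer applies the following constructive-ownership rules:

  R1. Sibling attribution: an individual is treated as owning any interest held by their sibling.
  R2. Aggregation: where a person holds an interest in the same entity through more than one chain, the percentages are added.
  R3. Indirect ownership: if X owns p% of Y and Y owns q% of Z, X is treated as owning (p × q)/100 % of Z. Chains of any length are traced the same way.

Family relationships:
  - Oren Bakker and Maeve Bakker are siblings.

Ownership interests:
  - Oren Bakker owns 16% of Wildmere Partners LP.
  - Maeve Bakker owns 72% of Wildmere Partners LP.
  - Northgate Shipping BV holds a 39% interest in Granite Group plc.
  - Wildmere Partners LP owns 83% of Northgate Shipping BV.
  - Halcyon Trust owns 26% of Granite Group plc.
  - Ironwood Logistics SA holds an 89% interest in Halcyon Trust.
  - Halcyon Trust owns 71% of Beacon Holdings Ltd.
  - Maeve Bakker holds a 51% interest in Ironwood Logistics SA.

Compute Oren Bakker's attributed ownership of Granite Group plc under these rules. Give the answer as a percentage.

40.287%

By sibling attribution (R1), Oren Bakker is treated as also owning Maeve Bakker's interest in Wildmere Partners LP, giving 16% + 72% = 88%.
By sibling attribution (R1), Oren Bakker is treated as owning Maeve Bakker's 51% interest in Ironwood Logistics SA.
Chain via Wildmere Partners LP → Northgate Shipping BV (R3): 88% × 83% × 39% = 28.4856% of Granite Group plc.
Chain via Ironwood Logistics SA → Halcyon Trust (R3): 51% × 89% × 26% = 11.8014% of Granite Group plc.
Aggregating (R2): 28.4856% + 11.8014% = 40.287%.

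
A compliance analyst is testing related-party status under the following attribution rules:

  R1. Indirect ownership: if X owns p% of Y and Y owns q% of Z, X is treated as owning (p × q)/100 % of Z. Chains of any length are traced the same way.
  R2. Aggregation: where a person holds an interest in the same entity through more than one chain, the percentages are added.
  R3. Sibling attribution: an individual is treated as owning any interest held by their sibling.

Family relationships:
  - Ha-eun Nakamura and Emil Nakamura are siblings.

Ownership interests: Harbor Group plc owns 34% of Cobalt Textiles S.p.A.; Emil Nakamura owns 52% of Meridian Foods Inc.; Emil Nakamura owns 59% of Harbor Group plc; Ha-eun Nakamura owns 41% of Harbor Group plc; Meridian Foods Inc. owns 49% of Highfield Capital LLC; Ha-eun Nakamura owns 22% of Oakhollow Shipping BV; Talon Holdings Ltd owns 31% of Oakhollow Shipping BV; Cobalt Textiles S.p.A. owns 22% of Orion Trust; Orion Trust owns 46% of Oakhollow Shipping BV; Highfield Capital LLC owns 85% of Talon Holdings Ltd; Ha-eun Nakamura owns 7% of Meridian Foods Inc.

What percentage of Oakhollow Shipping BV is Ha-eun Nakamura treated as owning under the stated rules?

33.058585%

By sibling attribution (R3), Ha-eun Nakamura is treated as also owning Emil Nakamura's interest in Meridian Foods Inc, giving 7% + 52% = 59%.
By sibling attribution (R3), Ha-eun Nakamura is treated as also owning Emil Nakamura's interest in Harbor Group plc, giving 41% + 59% = 100%.
Chain via Meridian Foods Inc. → Highfield Capital LLC → Talon Holdings Ltd (R1): 59% × 49% × 85% × 31% = 7.617785% of Oakhollow Shipping BV.
Chain via Harbor Group plc → Cobalt Textiles S.p.A. → Orion Trust (R1): 100% × 34% × 22% × 46% = 3.4408% of Oakhollow Shipping BV.
Direct interest in Oakhollow Shipping BV: 22%.
Aggregating (R2): 7.617785% + 3.4408% + 22% = 33.058585%.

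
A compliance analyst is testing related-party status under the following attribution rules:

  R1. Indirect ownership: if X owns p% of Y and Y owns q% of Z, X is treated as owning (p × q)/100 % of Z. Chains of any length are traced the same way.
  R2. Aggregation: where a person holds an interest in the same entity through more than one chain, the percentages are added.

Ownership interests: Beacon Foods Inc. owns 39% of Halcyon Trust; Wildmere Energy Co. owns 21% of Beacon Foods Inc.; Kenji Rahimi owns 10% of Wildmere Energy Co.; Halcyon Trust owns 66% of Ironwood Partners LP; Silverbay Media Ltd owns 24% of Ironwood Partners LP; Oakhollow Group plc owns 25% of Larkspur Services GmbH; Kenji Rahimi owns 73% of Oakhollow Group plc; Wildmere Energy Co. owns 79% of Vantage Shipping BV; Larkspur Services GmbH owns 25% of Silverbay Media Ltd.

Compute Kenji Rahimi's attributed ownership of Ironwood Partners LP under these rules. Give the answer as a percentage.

1.63554%

Chain via Wildmere Energy Co. → Beacon Foods Inc. → Halcyon Trust (R1): 10% × 21% × 39% × 66% = 0.54054% of Ironwood Partners LP.
Chain via Oakhollow Group plc → Larkspur Services GmbH → Silverbay Media Ltd (R1): 73% × 25% × 25% × 24% = 1.095% of Ironwood Partners LP.
Aggregating (R2): 0.54054% + 1.095% = 1.63554%.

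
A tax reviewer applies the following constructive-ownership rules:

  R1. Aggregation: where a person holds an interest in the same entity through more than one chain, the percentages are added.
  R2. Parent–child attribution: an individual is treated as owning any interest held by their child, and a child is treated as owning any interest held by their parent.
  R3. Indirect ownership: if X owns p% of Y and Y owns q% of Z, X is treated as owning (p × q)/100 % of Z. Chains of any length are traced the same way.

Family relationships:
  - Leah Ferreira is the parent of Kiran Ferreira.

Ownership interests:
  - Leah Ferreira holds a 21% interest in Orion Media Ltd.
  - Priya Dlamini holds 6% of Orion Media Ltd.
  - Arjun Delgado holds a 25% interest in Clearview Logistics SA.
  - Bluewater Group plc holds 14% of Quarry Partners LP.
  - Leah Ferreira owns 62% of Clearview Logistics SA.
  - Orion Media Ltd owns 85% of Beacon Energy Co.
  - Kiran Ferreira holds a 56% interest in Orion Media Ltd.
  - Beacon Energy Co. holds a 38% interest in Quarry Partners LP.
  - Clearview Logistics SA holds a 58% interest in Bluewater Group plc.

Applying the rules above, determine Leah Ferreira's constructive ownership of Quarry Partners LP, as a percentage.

By parent–child attribution (R2), Leah Ferreira is treated as also owning Kiran Ferreira's interest in Orion Media Ltd, giving 21% + 56% = 77%.
Chain via Clearview Logistics SA → Bluewater Group plc (R3): 62% × 58% × 14% = 5.0344% of Quarry Partners LP.
Chain via Orion Media Ltd → Beacon Energy Co. (R3): 77% × 85% × 38% = 24.871% of Quarry Partners LP.
Aggregating (R1): 5.0344% + 24.871% = 29.9054%.

29.9054%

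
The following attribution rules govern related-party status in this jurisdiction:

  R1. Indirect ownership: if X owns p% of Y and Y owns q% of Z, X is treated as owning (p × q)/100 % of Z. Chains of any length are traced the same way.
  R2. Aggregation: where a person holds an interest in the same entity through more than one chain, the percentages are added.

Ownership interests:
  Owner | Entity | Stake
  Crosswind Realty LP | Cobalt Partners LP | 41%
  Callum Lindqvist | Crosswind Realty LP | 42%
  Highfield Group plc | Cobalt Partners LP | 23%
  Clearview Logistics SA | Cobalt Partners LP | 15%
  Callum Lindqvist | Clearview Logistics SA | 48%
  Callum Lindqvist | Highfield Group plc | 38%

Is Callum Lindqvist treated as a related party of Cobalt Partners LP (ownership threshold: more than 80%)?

Chain via Clearview Logistics SA (R1): 48% × 15% = 7.2% of Cobalt Partners LP.
Chain via Highfield Group plc (R1): 38% × 23% = 8.74% of Cobalt Partners LP.
Chain via Crosswind Realty LP (R1): 42% × 41% = 17.22% of Cobalt Partners LP.
Aggregating (R2): 7.2% + 8.74% + 17.22% = 33.16%.
33.16% does not exceed the 80% threshold, so Callum is not a related party to Cobalt Partners LP.

No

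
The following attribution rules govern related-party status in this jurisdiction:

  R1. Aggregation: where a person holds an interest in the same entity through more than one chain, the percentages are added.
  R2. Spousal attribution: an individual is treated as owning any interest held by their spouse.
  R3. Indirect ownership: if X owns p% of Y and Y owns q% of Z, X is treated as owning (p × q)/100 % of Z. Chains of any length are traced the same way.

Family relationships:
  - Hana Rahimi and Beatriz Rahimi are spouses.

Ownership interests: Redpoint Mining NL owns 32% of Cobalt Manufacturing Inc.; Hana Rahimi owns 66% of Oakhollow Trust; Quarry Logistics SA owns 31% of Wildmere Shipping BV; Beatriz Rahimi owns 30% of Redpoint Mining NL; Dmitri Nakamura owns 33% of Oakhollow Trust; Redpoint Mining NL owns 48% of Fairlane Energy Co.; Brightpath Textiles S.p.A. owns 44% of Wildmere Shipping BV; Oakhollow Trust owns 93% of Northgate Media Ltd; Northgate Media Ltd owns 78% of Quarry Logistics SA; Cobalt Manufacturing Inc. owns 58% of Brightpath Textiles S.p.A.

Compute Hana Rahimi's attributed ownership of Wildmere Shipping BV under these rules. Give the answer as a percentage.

17.291604%

By spousal attribution (R2), Hana Rahimi is treated as owning Beatriz Rahimi's 30% interest in Redpoint Mining NL.
Chain via Oakhollow Trust → Northgate Media Ltd → Quarry Logistics SA (R3): 66% × 93% × 78% × 31% = 14.841684% of Wildmere Shipping BV.
Chain via Redpoint Mining NL → Cobalt Manufacturing Inc. → Brightpath Textiles S.p.A. (R3): 30% × 32% × 58% × 44% = 2.44992% of Wildmere Shipping BV.
Aggregating (R1): 14.841684% + 2.44992% = 17.291604%.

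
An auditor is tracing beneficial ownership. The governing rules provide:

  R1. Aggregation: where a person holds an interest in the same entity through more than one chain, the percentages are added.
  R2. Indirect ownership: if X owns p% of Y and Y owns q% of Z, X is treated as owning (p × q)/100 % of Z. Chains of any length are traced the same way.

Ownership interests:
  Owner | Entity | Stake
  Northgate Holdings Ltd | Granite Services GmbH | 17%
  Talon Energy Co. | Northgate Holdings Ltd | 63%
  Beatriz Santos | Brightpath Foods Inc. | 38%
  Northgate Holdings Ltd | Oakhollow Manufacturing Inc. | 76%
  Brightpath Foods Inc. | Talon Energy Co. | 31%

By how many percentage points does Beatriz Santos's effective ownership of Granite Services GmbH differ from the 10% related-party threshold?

8.738362

Chain via Brightpath Foods Inc. → Talon Energy Co. → Northgate Holdings Ltd (R2): 38% × 31% × 63% × 17% = 1.261638% of Granite Services GmbH.
1.261638% falls short of the 10% threshold by 8.738362 percentage points.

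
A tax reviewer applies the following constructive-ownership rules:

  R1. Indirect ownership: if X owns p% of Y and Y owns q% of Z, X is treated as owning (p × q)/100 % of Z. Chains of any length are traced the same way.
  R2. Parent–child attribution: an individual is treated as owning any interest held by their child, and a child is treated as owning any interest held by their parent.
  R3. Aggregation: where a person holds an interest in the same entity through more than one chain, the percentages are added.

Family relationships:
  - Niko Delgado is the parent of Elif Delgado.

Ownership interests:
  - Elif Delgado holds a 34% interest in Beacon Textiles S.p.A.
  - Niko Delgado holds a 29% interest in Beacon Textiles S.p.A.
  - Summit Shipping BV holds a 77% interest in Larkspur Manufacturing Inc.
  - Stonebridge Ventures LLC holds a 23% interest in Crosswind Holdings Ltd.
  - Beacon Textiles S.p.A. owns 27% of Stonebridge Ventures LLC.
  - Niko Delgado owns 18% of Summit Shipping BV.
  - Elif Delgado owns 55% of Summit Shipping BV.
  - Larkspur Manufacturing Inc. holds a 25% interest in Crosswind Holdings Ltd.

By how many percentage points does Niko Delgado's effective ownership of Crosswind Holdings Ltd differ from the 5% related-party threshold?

12.9648

By parent–child attribution (R2), Niko Delgado is treated as also owning Elif Delgado's interest in Summit Shipping BV, giving 18% + 55% = 73%.
By parent–child attribution (R2), Niko Delgado is treated as also owning Elif Delgado's interest in Beacon Textiles S.p.A, giving 29% + 34% = 63%.
Chain via Summit Shipping BV → Larkspur Manufacturing Inc. (R1): 73% × 77% × 25% = 14.0525% of Crosswind Holdings Ltd.
Chain via Beacon Textiles S.p.A. → Stonebridge Ventures LLC (R1): 63% × 27% × 23% = 3.9123% of Crosswind Holdings Ltd.
Aggregating (R3): 14.0525% + 3.9123% = 17.9648%.
17.9648% exceeds the 5% threshold by 12.9648 percentage points.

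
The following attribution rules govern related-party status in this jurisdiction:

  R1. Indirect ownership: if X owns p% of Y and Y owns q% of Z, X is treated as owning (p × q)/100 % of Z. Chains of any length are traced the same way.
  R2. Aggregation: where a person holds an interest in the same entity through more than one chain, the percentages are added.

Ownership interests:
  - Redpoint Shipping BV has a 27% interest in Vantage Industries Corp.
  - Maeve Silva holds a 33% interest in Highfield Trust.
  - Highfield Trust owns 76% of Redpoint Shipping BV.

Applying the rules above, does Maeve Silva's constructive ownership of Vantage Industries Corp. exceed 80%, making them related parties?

No

Chain via Highfield Trust → Redpoint Shipping BV (R1): 33% × 76% × 27% = 6.7716% of Vantage Industries Corp.
6.7716% does not exceed the 80% threshold, so Maeve is not a related party to Vantage Industries Corp.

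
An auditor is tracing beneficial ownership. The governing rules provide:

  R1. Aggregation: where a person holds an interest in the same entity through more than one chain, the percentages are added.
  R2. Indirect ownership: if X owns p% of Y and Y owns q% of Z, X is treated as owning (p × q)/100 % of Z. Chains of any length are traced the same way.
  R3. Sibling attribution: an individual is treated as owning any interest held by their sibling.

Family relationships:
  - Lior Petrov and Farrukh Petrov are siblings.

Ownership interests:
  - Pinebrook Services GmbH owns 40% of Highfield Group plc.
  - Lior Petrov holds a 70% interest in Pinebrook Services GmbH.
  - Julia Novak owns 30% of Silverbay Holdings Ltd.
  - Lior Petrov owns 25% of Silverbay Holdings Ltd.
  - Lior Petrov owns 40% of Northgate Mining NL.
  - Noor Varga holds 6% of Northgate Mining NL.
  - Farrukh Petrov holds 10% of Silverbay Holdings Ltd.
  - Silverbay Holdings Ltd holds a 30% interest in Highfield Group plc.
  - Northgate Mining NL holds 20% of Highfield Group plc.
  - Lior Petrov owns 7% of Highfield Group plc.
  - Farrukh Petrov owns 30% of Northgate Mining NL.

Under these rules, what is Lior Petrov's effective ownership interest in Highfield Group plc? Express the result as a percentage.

59.5%

By sibling attribution (R3), Lior Petrov is treated as also owning Farrukh Petrov's interest in Silverbay Holdings Ltd, giving 25% + 10% = 35%.
By sibling attribution (R3), Lior Petrov is treated as also owning Farrukh Petrov's interest in Northgate Mining NL, giving 40% + 30% = 70%.
Chain via Silverbay Holdings Ltd (R2): 35% × 30% = 10.5% of Highfield Group plc.
Chain via Pinebrook Services GmbH (R2): 70% × 40% = 28% of Highfield Group plc.
Chain via Northgate Mining NL (R2): 70% × 20% = 14% of Highfield Group plc.
Direct interest in Highfield Group plc: 7%.
Aggregating (R1): 10.5% + 28% + 14% + 7% = 59.5%.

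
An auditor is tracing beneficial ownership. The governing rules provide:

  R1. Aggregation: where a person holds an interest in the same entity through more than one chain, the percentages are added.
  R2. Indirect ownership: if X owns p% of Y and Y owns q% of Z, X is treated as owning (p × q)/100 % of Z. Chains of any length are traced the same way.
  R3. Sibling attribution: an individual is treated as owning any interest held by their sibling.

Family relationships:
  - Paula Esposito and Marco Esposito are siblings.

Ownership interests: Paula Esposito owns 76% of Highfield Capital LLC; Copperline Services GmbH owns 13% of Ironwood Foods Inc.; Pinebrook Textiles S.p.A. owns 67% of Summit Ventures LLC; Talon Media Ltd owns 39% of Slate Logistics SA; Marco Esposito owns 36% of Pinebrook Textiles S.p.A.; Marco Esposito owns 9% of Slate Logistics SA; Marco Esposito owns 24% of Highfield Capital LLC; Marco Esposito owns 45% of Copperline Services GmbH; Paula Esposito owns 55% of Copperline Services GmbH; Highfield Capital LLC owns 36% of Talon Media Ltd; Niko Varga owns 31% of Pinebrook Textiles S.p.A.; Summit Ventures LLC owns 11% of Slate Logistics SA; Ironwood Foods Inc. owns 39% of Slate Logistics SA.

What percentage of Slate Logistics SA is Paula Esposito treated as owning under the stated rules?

By sibling attribution (R3), Paula Esposito is treated as also owning Marco Esposito's interest in Copperline Services GmbH, giving 55% + 45% = 100%.
By sibling attribution (R3), Paula Esposito is treated as also owning Marco Esposito's interest in Highfield Capital LLC, giving 76% + 24% = 100%.
By sibling attribution (R3), Paula Esposito is treated as owning Marco Esposito's 36% interest in Pinebrook Textiles S.p.A.
By sibling attribution (R3), Paula Esposito is treated as owning Marco Esposito's 9% interest in Slate Logistics SA.
Chain via Copperline Services GmbH → Ironwood Foods Inc. (R2): 100% × 13% × 39% = 5.07% of Slate Logistics SA.
Chain via Highfield Capital LLC → Talon Media Ltd (R2): 100% × 36% × 39% = 14.04% of Slate Logistics SA.
Chain via Pinebrook Textiles S.p.A. → Summit Ventures LLC (R2): 36% × 67% × 11% = 2.6532% of Slate Logistics SA.
Direct interest in Slate Logistics SA: 9%.
Aggregating (R1): 5.07% + 14.04% + 2.6532% + 9% = 30.7632%.

30.7632%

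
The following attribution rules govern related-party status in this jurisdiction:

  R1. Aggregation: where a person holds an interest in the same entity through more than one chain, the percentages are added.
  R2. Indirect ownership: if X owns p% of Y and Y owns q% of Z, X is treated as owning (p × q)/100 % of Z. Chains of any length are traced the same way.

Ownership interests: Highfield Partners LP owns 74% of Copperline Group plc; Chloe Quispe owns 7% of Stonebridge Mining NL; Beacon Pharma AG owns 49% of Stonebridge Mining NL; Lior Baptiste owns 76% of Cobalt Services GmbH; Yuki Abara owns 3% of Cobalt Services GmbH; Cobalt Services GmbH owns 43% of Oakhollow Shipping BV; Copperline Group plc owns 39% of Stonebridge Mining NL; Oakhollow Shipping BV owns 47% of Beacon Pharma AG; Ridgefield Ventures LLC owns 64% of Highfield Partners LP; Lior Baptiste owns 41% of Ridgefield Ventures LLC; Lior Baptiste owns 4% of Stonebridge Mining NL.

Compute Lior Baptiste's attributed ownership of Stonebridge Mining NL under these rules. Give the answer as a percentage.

Chain via Cobalt Services GmbH → Oakhollow Shipping BV → Beacon Pharma AG (R2): 76% × 43% × 47% × 49% = 7.526204% of Stonebridge Mining NL.
Chain via Ridgefield Ventures LLC → Highfield Partners LP → Copperline Group plc (R2): 41% × 64% × 74% × 39% = 7.572864% of Stonebridge Mining NL.
Direct interest in Stonebridge Mining NL: 4%.
Aggregating (R1): 7.526204% + 7.572864% + 4% = 19.099068%.

19.099068%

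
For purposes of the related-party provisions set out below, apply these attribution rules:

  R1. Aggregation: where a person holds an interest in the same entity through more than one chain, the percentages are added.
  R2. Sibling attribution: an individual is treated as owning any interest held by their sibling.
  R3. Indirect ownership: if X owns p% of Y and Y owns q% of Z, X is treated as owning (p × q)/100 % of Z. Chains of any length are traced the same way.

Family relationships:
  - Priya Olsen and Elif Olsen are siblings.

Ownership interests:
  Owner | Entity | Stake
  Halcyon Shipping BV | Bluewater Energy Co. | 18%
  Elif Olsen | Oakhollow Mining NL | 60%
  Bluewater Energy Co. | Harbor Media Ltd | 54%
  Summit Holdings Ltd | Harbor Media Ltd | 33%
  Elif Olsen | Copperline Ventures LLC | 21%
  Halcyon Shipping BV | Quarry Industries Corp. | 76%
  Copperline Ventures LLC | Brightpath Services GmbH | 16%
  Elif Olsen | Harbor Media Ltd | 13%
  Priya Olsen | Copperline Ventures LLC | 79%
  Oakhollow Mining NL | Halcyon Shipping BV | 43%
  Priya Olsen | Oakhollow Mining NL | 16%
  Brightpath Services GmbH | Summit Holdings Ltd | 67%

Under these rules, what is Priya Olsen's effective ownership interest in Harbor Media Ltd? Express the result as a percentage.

By sibling attribution (R2), Priya Olsen is treated as also owning Elif Olsen's interest in Oakhollow Mining NL, giving 16% + 60% = 76%.
By sibling attribution (R2), Priya Olsen is treated as also owning Elif Olsen's interest in Copperline Ventures LLC, giving 79% + 21% = 100%.
By sibling attribution (R2), Priya Olsen is treated as owning Elif Olsen's 13% interest in Harbor Media Ltd.
Chain via Oakhollow Mining NL → Halcyon Shipping BV → Bluewater Energy Co. (R3): 76% × 43% × 18% × 54% = 3.176496% of Harbor Media Ltd.
Chain via Copperline Ventures LLC → Brightpath Services GmbH → Summit Holdings Ltd (R3): 100% × 16% × 67% × 33% = 3.5376% of Harbor Media Ltd.
Direct interest in Harbor Media Ltd: 13%.
Aggregating (R1): 3.176496% + 3.5376% + 13% = 19.714096%.

19.714096%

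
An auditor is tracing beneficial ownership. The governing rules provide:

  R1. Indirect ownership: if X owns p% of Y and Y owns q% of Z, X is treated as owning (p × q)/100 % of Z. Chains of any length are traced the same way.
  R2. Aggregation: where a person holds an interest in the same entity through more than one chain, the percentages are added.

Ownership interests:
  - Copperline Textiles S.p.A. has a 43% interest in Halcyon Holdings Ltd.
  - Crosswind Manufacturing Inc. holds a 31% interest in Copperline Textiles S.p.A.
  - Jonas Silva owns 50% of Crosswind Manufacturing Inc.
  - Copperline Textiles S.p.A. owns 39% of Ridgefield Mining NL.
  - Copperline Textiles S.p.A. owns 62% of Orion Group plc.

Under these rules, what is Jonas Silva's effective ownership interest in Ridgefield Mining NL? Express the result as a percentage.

Chain via Crosswind Manufacturing Inc. → Copperline Textiles S.p.A. (R1): 50% × 31% × 39% = 6.045% of Ridgefield Mining NL.

6.045%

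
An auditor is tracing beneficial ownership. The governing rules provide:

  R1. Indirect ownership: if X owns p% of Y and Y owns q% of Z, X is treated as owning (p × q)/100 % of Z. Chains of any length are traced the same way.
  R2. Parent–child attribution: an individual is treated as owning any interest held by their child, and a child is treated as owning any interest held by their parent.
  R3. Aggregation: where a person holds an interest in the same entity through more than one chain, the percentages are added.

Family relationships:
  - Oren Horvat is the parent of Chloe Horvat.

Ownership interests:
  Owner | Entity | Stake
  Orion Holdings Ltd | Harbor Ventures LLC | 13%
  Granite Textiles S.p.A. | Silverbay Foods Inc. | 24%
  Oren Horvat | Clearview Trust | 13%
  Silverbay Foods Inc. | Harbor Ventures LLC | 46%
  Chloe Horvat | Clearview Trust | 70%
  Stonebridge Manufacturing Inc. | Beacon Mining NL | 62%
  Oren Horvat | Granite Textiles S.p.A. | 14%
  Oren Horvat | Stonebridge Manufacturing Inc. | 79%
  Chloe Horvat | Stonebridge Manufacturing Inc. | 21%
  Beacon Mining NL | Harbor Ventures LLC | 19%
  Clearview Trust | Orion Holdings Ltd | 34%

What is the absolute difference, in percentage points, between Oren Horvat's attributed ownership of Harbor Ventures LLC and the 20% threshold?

By parent–child attribution (R2), Oren Horvat is treated as also owning Chloe Horvat's interest in Stonebridge Manufacturing Inc, giving 79% + 21% = 100%.
By parent–child attribution (R2), Oren Horvat is treated as also owning Chloe Horvat's interest in Clearview Trust, giving 13% + 70% = 83%.
Chain via Stonebridge Manufacturing Inc. → Beacon Mining NL (R1): 100% × 62% × 19% = 11.78% of Harbor Ventures LLC.
Chain via Clearview Trust → Orion Holdings Ltd (R1): 83% × 34% × 13% = 3.6686% of Harbor Ventures LLC.
Chain via Granite Textiles S.p.A. → Silverbay Foods Inc. (R1): 14% × 24% × 46% = 1.5456% of Harbor Ventures LLC.
Aggregating (R3): 11.78% + 3.6686% + 1.5456% = 16.9942%.
16.9942% falls short of the 20% threshold by 3.0058 percentage points.

3.0058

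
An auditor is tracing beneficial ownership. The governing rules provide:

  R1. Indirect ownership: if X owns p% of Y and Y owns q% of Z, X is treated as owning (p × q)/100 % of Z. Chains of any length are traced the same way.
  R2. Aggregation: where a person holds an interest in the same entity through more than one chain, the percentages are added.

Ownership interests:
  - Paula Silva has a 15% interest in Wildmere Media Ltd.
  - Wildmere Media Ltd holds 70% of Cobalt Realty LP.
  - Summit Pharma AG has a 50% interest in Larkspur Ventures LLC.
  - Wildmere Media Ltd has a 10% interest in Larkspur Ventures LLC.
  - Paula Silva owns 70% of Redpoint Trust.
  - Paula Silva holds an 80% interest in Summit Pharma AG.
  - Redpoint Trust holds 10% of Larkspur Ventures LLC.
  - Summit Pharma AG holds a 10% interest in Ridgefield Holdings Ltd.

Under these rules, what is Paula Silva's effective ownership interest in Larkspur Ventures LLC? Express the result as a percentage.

Chain via Summit Pharma AG (R1): 80% × 50% = 40% of Larkspur Ventures LLC.
Chain via Wildmere Media Ltd (R1): 15% × 10% = 1.5% of Larkspur Ventures LLC.
Chain via Redpoint Trust (R1): 70% × 10% = 7% of Larkspur Ventures LLC.
Aggregating (R2): 40% + 1.5% + 7% = 48.5%.

48.5%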